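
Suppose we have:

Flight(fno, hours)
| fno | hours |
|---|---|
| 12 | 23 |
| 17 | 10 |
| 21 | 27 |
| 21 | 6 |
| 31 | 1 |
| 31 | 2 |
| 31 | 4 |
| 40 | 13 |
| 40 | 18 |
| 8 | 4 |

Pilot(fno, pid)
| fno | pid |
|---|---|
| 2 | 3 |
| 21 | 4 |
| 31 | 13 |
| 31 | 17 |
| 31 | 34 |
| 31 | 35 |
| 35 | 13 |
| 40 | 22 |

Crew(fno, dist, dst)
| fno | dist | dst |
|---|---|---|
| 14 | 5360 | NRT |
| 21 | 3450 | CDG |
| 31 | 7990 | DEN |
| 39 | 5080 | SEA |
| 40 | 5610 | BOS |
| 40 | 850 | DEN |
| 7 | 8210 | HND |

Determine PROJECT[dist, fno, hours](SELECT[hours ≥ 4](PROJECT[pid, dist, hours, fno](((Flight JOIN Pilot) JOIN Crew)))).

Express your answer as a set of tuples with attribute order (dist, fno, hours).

Joining Flight and Pilot on fno yields {(21, 27, 4), (21, 6, 4), (31, 1, 13), (31, 1, 17), (31, 1, 34), (31, 1, 35), (31, 2, 13), (31, 2, 17), (31, 2, 34), (31, 2, 35), (31, 4, 13), (31, 4, 17), (31, 4, 34), (31, 4, 35), (40, 13, 22), (40, 18, 22)}.
Joining (Flight JOIN Pilot) and Crew on fno yields {(21, 27, 4, 3450, CDG), (21, 6, 4, 3450, CDG), (31, 1, 13, 7990, DEN), (31, 1, 17, 7990, DEN), (31, 1, 34, 7990, DEN), (31, 1, 35, 7990, DEN), (31, 2, 13, 7990, DEN), (31, 2, 17, 7990, DEN), (31, 2, 34, 7990, DEN), (31, 2, 35, 7990, DEN), (31, 4, 13, 7990, DEN), (31, 4, 17, 7990, DEN), (31, 4, 34, 7990, DEN), (31, 4, 35, 7990, DEN), (40, 13, 22, 5610, BOS), (40, 13, 22, 850, DEN), (40, 18, 22, 5610, BOS), (40, 18, 22, 850, DEN)}.
Projecting to pid, dist, hours, fno: {(13, 7990, 1, 31), (13, 7990, 2, 31), (13, 7990, 4, 31), (17, 7990, 1, 31), (17, 7990, 2, 31), (17, 7990, 4, 31), (22, 5610, 13, 40), (22, 5610, 18, 40), (22, 850, 13, 40), (22, 850, 18, 40), (34, 7990, 1, 31), (34, 7990, 2, 31), (34, 7990, 4, 31), (35, 7990, 1, 31), (35, 7990, 2, 31), (35, 7990, 4, 31), (4, 3450, 27, 21), (4, 3450, 6, 21)}
Selection hours ≥ 4: {(13, 7990, 4, 31), (17, 7990, 4, 31), (22, 5610, 13, 40), (22, 5610, 18, 40), (22, 850, 13, 40), (22, 850, 18, 40), (34, 7990, 4, 31), (35, 7990, 4, 31), (4, 3450, 27, 21), (4, 3450, 6, 21)}
Projecting to dist, fno, hours (3 duplicate(s) eliminated): {(3450, 21, 27), (3450, 21, 6), (5610, 40, 13), (5610, 40, 18), (7990, 31, 4), (850, 40, 13), (850, 40, 18)}

{(3450, 21, 27), (3450, 21, 6), (5610, 40, 13), (5610, 40, 18), (7990, 31, 4), (850, 40, 13), (850, 40, 18)}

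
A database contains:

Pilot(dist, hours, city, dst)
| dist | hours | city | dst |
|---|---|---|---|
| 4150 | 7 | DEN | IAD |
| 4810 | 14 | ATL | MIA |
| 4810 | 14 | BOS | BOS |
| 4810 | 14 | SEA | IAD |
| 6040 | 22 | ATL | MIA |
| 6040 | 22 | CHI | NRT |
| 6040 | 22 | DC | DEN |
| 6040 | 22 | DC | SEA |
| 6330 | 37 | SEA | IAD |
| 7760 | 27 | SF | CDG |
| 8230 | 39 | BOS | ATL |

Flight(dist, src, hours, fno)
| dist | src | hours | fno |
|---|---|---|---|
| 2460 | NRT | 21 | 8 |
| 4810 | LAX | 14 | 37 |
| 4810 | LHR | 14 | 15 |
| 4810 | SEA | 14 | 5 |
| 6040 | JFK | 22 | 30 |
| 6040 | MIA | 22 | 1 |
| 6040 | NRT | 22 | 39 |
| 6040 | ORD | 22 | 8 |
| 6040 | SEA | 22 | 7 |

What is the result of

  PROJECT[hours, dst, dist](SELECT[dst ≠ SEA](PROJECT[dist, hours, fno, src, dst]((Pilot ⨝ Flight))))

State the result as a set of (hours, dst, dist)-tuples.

{(14, BOS, 4810), (14, IAD, 4810), (14, MIA, 4810), (22, DEN, 6040), (22, MIA, 6040), (22, NRT, 6040)}

Pilot ⋈ Flight (natural join on dist, hours): {(4810, 14, ATL, MIA, LAX, 37), (4810, 14, ATL, MIA, LHR, 15), (4810, 14, ATL, MIA, SEA, 5), (4810, 14, BOS, BOS, LAX, 37), (4810, 14, BOS, BOS, LHR, 15), (4810, 14, BOS, BOS, SEA, 5), (4810, 14, SEA, IAD, LAX, 37), (4810, 14, SEA, IAD, LHR, 15), (4810, 14, SEA, IAD, SEA, 5), (6040, 22, ATL, MIA, JFK, 30), (6040, 22, ATL, MIA, MIA, 1), (6040, 22, ATL, MIA, NRT, 39), (6040, 22, ATL, MIA, ORD, 8), (6040, 22, ATL, MIA, SEA, 7), (6040, 22, CHI, NRT, JFK, 30), (6040, 22, CHI, NRT, MIA, 1), (6040, 22, CHI, NRT, NRT, 39), (6040, 22, CHI, NRT, ORD, 8), (6040, 22, CHI, NRT, SEA, 7), (6040, 22, DC, DEN, JFK, 30), (6040, 22, DC, DEN, MIA, 1), (6040, 22, DC, DEN, NRT, 39), (6040, 22, DC, DEN, ORD, 8), (6040, 22, DC, DEN, SEA, 7), (6040, 22, DC, SEA, JFK, 30), (6040, 22, DC, SEA, MIA, 1), (6040, 22, DC, SEA, NRT, 39), (6040, 22, DC, SEA, ORD, 8), (6040, 22, DC, SEA, SEA, 7)}
π[dist, hours, fno, src, dst]: project onto (dist, hours, fno, src, dst) → {(4810, 14, 15, LHR, BOS), (4810, 14, 15, LHR, IAD), (4810, 14, 15, LHR, MIA), (4810, 14, 37, LAX, BOS), (4810, 14, 37, LAX, IAD), (4810, 14, 37, LAX, MIA), (4810, 14, 5, SEA, BOS), (4810, 14, 5, SEA, IAD), (4810, 14, 5, SEA, MIA), (6040, 22, 1, MIA, DEN), (6040, 22, 1, MIA, MIA), (6040, 22, 1, MIA, NRT), (6040, 22, 1, MIA, SEA), (6040, 22, 30, JFK, DEN), (6040, 22, 30, JFK, MIA), (6040, 22, 30, JFK, NRT), (6040, 22, 30, JFK, SEA), (6040, 22, 39, NRT, DEN), (6040, 22, 39, NRT, MIA), (6040, 22, 39, NRT, NRT), (6040, 22, 39, NRT, SEA), (6040, 22, 7, SEA, DEN), (6040, 22, 7, SEA, MIA), (6040, 22, 7, SEA, NRT), (6040, 22, 7, SEA, SEA), (6040, 22, 8, ORD, DEN), (6040, 22, 8, ORD, MIA), (6040, 22, 8, ORD, NRT), (6040, 22, 8, ORD, SEA)}
σ[dst ≠ SEA]: keep tuples satisfying dst ≠ SEA → {(4810, 14, 15, LHR, BOS), (4810, 14, 15, LHR, IAD), (4810, 14, 15, LHR, MIA), (4810, 14, 37, LAX, BOS), (4810, 14, 37, LAX, IAD), (4810, 14, 37, LAX, MIA), (4810, 14, 5, SEA, BOS), (4810, 14, 5, SEA, IAD), (4810, 14, 5, SEA, MIA), (6040, 22, 1, MIA, DEN), (6040, 22, 1, MIA, MIA), (6040, 22, 1, MIA, NRT), (6040, 22, 30, JFK, DEN), (6040, 22, 30, JFK, MIA), (6040, 22, 30, JFK, NRT), (6040, 22, 39, NRT, DEN), (6040, 22, 39, NRT, MIA), (6040, 22, 39, NRT, NRT), (6040, 22, 7, SEA, DEN), (6040, 22, 7, SEA, MIA), (6040, 22, 7, SEA, NRT), (6040, 22, 8, ORD, DEN), (6040, 22, 8, ORD, MIA), (6040, 22, 8, ORD, NRT)}
π[hours, dst, dist]: project onto (hours, dst, dist) (18 duplicate(s) eliminated) → {(14, BOS, 4810), (14, IAD, 4810), (14, MIA, 4810), (22, DEN, 6040), (22, MIA, 6040), (22, NRT, 6040)}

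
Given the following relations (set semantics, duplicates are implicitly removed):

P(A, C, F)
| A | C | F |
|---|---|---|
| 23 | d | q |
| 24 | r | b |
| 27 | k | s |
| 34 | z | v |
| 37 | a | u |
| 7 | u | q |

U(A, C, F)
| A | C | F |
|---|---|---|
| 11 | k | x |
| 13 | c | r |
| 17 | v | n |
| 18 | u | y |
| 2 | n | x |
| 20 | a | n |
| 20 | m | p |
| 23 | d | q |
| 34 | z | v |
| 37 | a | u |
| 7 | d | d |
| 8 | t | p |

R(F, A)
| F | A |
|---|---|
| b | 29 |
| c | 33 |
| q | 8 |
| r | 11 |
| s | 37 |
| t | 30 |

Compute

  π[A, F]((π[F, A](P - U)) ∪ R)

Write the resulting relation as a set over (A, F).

{(11, r), (24, b), (27, s), (29, b), (30, t), (33, c), (37, s), (7, q), (8, q)}

Taking the difference: {(24, r, b), (27, k, s), (7, u, q)}
π_{F, A} gives {(b, 24), (q, 7), (s, 27)}.
Taking the union: {(b, 24), (b, 29), (c, 33), (q, 7), (q, 8), (r, 11), (s, 27), (s, 37), (t, 30)}
π_{A, F} gives {(11, r), (24, b), (27, s), (29, b), (30, t), (33, c), (37, s), (7, q), (8, q)}.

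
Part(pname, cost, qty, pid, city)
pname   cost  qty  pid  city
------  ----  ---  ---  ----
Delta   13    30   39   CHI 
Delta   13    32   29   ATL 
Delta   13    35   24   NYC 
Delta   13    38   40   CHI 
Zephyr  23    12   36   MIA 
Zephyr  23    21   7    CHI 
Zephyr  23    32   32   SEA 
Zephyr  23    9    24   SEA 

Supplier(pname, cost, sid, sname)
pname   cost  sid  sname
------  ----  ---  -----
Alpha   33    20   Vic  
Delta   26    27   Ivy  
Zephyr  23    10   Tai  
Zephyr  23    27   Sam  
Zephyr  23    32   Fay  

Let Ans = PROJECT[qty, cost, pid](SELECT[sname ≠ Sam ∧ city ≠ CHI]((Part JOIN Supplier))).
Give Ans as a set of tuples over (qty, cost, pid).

Joining Part and Supplier on pname, cost yields {(Zephyr, 23, 12, 36, MIA, 10, Tai), (Zephyr, 23, 12, 36, MIA, 27, Sam), (Zephyr, 23, 12, 36, MIA, 32, Fay), (Zephyr, 23, 21, 7, CHI, 10, Tai), (Zephyr, 23, 21, 7, CHI, 27, Sam), (Zephyr, 23, 21, 7, CHI, 32, Fay), (Zephyr, 23, 32, 32, SEA, 10, Tai), (Zephyr, 23, 32, 32, SEA, 27, Sam), (Zephyr, 23, 32, 32, SEA, 32, Fay), (Zephyr, 23, 9, 24, SEA, 10, Tai), (Zephyr, 23, 9, 24, SEA, 27, Sam), (Zephyr, 23, 9, 24, SEA, 32, Fay)}.
Selection sname ≠ Sam ∧ city ≠ CHI: {(Zephyr, 23, 12, 36, MIA, 10, Tai), (Zephyr, 23, 12, 36, MIA, 32, Fay), (Zephyr, 23, 32, 32, SEA, 10, Tai), (Zephyr, 23, 32, 32, SEA, 32, Fay), (Zephyr, 23, 9, 24, SEA, 10, Tai), (Zephyr, 23, 9, 24, SEA, 32, Fay)}
π_{qty, cost, pid} gives {(12, 23, 36), (32, 23, 32), (9, 23, 24)} (3 duplicate(s) eliminated).

{(12, 23, 36), (32, 23, 32), (9, 23, 24)}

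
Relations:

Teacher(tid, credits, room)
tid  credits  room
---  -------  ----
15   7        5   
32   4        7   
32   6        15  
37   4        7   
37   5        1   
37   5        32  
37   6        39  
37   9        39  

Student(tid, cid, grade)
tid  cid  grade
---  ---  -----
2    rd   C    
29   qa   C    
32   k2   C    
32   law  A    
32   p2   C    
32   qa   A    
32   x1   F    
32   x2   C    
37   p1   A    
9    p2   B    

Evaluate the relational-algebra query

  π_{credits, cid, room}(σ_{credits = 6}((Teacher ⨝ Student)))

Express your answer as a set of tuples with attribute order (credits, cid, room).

Teacher ⋈ Student (natural join on tid): {(32, 4, 7, k2, C), (32, 4, 7, law, A), (32, 4, 7, p2, C), (32, 4, 7, qa, A), (32, 4, 7, x1, F), (32, 4, 7, x2, C), (32, 6, 15, k2, C), (32, 6, 15, law, A), (32, 6, 15, p2, C), (32, 6, 15, qa, A), (32, 6, 15, x1, F), (32, 6, 15, x2, C), (37, 4, 7, p1, A), (37, 5, 1, p1, A), (37, 5, 32, p1, A), (37, 6, 39, p1, A), (37, 9, 39, p1, A)}
Filtering on credits = 6 leaves {(32, 6, 15, k2, C), (32, 6, 15, law, A), (32, 6, 15, p2, C), (32, 6, 15, qa, A), (32, 6, 15, x1, F), (32, 6, 15, x2, C), (37, 6, 39, p1, A)}.
π[credits, cid, room]: project onto (credits, cid, room) → {(6, k2, 15), (6, law, 15), (6, p1, 39), (6, p2, 15), (6, qa, 15), (6, x1, 15), (6, x2, 15)}

{(6, k2, 15), (6, law, 15), (6, p1, 39), (6, p2, 15), (6, qa, 15), (6, x1, 15), (6, x2, 15)}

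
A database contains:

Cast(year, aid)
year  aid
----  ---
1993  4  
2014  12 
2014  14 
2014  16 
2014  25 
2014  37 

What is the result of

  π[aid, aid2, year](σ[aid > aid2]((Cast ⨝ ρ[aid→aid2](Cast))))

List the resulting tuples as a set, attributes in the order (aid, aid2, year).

{(14, 12, 2014), (16, 12, 2014), (16, 14, 2014), (25, 12, 2014), (25, 14, 2014), (25, 16, 2014), (37, 12, 2014), (37, 14, 2014), (37, 16, 2014), (37, 25, 2014)}

ρ[aid→aid2]: schema becomes (year, aid2); tuples unchanged.
Natural join on year: {(1993, 4, 4), (2014, 12, 12), (2014, 12, 14), (2014, 12, 16), (2014, 12, 25), (2014, 12, 37), (2014, 14, 12), (2014, 14, 14), (2014, 14, 16), (2014, 14, 25), (2014, 14, 37), (2014, 16, 12), (2014, 16, 14), (2014, 16, 16), (2014, 16, 25), (2014, 16, 37), (2014, 25, 12), (2014, 25, 14), (2014, 25, 16), (2014, 25, 25), (2014, 25, 37), (2014, 37, 12), (2014, 37, 14), (2014, 37, 16), (2014, 37, 25), (2014, 37, 37)}
Filtering on aid > aid2 leaves {(2014, 14, 12), (2014, 16, 12), (2014, 16, 14), (2014, 25, 12), (2014, 25, 14), (2014, 25, 16), (2014, 37, 12), (2014, 37, 14), (2014, 37, 16), (2014, 37, 25)}.
Keep only column(s) aid, aid2, year: {(14, 12, 2014), (16, 12, 2014), (16, 14, 2014), (25, 12, 2014), (25, 14, 2014), (25, 16, 2014), (37, 12, 2014), (37, 14, 2014), (37, 16, 2014), (37, 25, 2014)}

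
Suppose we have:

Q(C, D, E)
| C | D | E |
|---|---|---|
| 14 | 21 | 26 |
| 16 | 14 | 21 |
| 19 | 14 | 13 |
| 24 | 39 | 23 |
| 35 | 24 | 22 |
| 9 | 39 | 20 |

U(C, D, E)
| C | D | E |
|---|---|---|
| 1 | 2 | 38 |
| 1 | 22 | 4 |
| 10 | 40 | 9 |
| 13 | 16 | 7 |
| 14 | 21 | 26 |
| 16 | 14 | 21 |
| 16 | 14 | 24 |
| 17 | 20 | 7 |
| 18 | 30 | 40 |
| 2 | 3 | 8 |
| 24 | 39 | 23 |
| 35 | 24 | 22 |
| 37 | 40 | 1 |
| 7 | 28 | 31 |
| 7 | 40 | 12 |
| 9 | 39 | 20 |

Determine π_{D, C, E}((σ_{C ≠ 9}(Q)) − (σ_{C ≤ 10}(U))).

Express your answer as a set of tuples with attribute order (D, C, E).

{(14, 16, 21), (14, 19, 13), (21, 14, 26), (24, 35, 22), (39, 24, 23)}

Filtering on C ≠ 9 leaves {(14, 21, 26), (16, 14, 21), (19, 14, 13), (24, 39, 23), (35, 24, 22)}.
Filtering on C ≤ 10 leaves {(1, 2, 38), (1, 22, 4), (10, 40, 9), (2, 3, 8), (7, 28, 31), (7, 40, 12), (9, 39, 20)}.
Set difference of the two operands is {(14, 21, 26), (16, 14, 21), (19, 14, 13), (24, 39, 23), (35, 24, 22)}.
Keep only column(s) D, C, E: {(14, 16, 21), (14, 19, 13), (21, 14, 26), (24, 35, 22), (39, 24, 23)}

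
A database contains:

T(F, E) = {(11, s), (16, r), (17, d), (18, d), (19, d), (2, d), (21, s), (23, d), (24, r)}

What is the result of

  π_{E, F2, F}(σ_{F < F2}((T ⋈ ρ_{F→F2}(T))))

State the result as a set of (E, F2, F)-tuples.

ρ[F→F2]: schema becomes (F2, E); tuples unchanged.
Natural join on E: {(11, s, 11), (11, s, 21), (16, r, 16), (16, r, 24), (17, d, 17), (17, d, 18), (17, d, 19), (17, d, 2), (17, d, 23), (18, d, 17), (18, d, 18), (18, d, 19), (18, d, 2), (18, d, 23), (19, d, 17), (19, d, 18), (19, d, 19), (19, d, 2), (19, d, 23), (2, d, 17), (2, d, 18), (2, d, 19), (2, d, 2), (2, d, 23), (21, s, 11), (21, s, 21), (23, d, 17), (23, d, 18), (23, d, 19), (23, d, 2), (23, d, 23), (24, r, 16), (24, r, 24)}
Filtering on F < F2 leaves {(11, s, 21), (16, r, 24), (17, d, 18), (17, d, 19), (17, d, 23), (18, d, 19), (18, d, 23), (19, d, 23), (2, d, 17), (2, d, 18), (2, d, 19), (2, d, 23)}.
π_{E, F2, F} gives {(d, 17, 2), (d, 18, 17), (d, 18, 2), (d, 19, 17), (d, 19, 18), (d, 19, 2), (d, 23, 17), (d, 23, 18), (d, 23, 19), (d, 23, 2), (r, 24, 16), (s, 21, 11)}.

{(d, 17, 2), (d, 18, 17), (d, 18, 2), (d, 19, 17), (d, 19, 18), (d, 19, 2), (d, 23, 17), (d, 23, 18), (d, 23, 19), (d, 23, 2), (r, 24, 16), (s, 21, 11)}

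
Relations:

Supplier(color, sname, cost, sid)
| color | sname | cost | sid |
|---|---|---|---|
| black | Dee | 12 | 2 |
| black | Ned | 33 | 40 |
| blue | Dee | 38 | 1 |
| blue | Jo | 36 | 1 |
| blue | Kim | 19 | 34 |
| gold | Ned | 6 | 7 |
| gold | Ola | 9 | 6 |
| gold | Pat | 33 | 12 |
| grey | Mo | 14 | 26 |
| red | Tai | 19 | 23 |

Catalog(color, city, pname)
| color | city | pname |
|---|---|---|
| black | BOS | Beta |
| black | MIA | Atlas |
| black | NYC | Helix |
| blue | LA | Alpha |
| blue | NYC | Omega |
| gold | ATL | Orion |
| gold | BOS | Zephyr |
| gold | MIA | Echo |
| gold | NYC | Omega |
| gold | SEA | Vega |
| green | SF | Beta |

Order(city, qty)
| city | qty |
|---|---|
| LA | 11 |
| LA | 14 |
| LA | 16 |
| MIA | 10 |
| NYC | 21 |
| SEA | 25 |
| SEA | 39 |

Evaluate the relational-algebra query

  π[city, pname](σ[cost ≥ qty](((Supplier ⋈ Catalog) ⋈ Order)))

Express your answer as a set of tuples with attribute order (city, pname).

Supplier ⋈ Catalog (natural join on color): {(black, Dee, 12, 2, BOS, Beta), (black, Dee, 12, 2, MIA, Atlas), (black, Dee, 12, 2, NYC, Helix), (black, Ned, 33, 40, BOS, Beta), (black, Ned, 33, 40, MIA, Atlas), (black, Ned, 33, 40, NYC, Helix), (blue, Dee, 38, 1, LA, Alpha), (blue, Dee, 38, 1, NYC, Omega), (blue, Jo, 36, 1, LA, Alpha), (blue, Jo, 36, 1, NYC, Omega), (blue, Kim, 19, 34, LA, Alpha), (blue, Kim, 19, 34, NYC, Omega), (gold, Ned, 6, 7, ATL, Orion), (gold, Ned, 6, 7, BOS, Zephyr), (gold, Ned, 6, 7, MIA, Echo), (gold, Ned, 6, 7, NYC, Omega), (gold, Ned, 6, 7, SEA, Vega), (gold, Ola, 9, 6, ATL, Orion), (gold, Ola, 9, 6, BOS, Zephyr), (gold, Ola, 9, 6, MIA, Echo), (gold, Ola, 9, 6, NYC, Omega), (gold, Ola, 9, 6, SEA, Vega), (gold, Pat, 33, 12, ATL, Orion), (gold, Pat, 33, 12, BOS, Zephyr), (gold, Pat, 33, 12, MIA, Echo), (gold, Pat, 33, 12, NYC, Omega), (gold, Pat, 33, 12, SEA, Vega)}
(Supplier ⋈ Catalog) ⋈ Order (natural join on city): {(black, Dee, 12, 2, MIA, Atlas, 10), (black, Dee, 12, 2, NYC, Helix, 21), (black, Ned, 33, 40, MIA, Atlas, 10), (black, Ned, 33, 40, NYC, Helix, 21), (blue, Dee, 38, 1, LA, Alpha, 11), (blue, Dee, 38, 1, LA, Alpha, 14), (blue, Dee, 38, 1, LA, Alpha, 16), (blue, Dee, 38, 1, NYC, Omega, 21), (blue, Jo, 36, 1, LA, Alpha, 11), (blue, Jo, 36, 1, LA, Alpha, 14), (blue, Jo, 36, 1, LA, Alpha, 16), (blue, Jo, 36, 1, NYC, Omega, 21), (blue, Kim, 19, 34, LA, Alpha, 11), (blue, Kim, 19, 34, LA, Alpha, 14), (blue, Kim, 19, 34, LA, Alpha, 16), (blue, Kim, 19, 34, NYC, Omega, 21), (gold, Ned, 6, 7, MIA, Echo, 10), (gold, Ned, 6, 7, NYC, Omega, 21), (gold, Ned, 6, 7, SEA, Vega, 25), (gold, Ned, 6, 7, SEA, Vega, 39), (gold, Ola, 9, 6, MIA, Echo, 10), (gold, Ola, 9, 6, NYC, Omega, 21), (gold, Ola, 9, 6, SEA, Vega, 25), (gold, Ola, 9, 6, SEA, Vega, 39), (gold, Pat, 33, 12, MIA, Echo, 10), (gold, Pat, 33, 12, NYC, Omega, 21), (gold, Pat, 33, 12, SEA, Vega, 25), (gold, Pat, 33, 12, SEA, Vega, 39)}
Apply σ_{cost ≥ qty}; surviving tuples: {(black, Dee, 12, 2, MIA, Atlas, 10), (black, Ned, 33, 40, MIA, Atlas, 10), (black, Ned, 33, 40, NYC, Helix, 21), (blue, Dee, 38, 1, LA, Alpha, 11), (blue, Dee, 38, 1, LA, Alpha, 14), (blue, Dee, 38, 1, LA, Alpha, 16), (blue, Dee, 38, 1, NYC, Omega, 21), (blue, Jo, 36, 1, LA, Alpha, 11), (blue, Jo, 36, 1, LA, Alpha, 14), (blue, Jo, 36, 1, LA, Alpha, 16), (blue, Jo, 36, 1, NYC, Omega, 21), (blue, Kim, 19, 34, LA, Alpha, 11), (blue, Kim, 19, 34, LA, Alpha, 14), (blue, Kim, 19, 34, LA, Alpha, 16), (gold, Pat, 33, 12, MIA, Echo, 10), (gold, Pat, 33, 12, NYC, Omega, 21), (gold, Pat, 33, 12, SEA, Vega, 25)}
Projecting to city, pname (11 duplicate(s) eliminated): {(LA, Alpha), (MIA, Atlas), (MIA, Echo), (NYC, Helix), (NYC, Omega), (SEA, Vega)}

{(LA, Alpha), (MIA, Atlas), (MIA, Echo), (NYC, Helix), (NYC, Omega), (SEA, Vega)}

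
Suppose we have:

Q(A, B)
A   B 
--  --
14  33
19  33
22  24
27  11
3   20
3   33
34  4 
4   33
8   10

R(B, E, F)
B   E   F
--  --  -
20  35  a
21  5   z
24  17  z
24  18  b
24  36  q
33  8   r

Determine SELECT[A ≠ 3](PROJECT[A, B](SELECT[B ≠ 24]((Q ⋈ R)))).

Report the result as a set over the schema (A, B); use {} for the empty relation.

Q ⋈ R (natural join on B): {(14, 33, 8, r), (19, 33, 8, r), (22, 24, 17, z), (22, 24, 18, b), (22, 24, 36, q), (3, 20, 35, a), (3, 33, 8, r), (4, 33, 8, r)}
Apply σ_{B ≠ 24}; surviving tuples: {(14, 33, 8, r), (19, 33, 8, r), (3, 20, 35, a), (3, 33, 8, r), (4, 33, 8, r)}
π[A, B]: project onto (A, B) → {(14, 33), (19, 33), (3, 20), (3, 33), (4, 33)}
Apply σ_{A ≠ 3}; surviving tuples: {(14, 33), (19, 33), (4, 33)}

{(14, 33), (19, 33), (4, 33)}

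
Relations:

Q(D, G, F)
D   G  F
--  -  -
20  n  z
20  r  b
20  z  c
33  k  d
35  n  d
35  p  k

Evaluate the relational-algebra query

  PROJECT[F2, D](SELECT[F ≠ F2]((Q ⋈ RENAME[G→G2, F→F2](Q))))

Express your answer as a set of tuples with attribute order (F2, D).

ρ[G→G2, F→F2]: schema becomes (D, G2, F2); tuples unchanged.
Q ⋈ RENAME[G→G2, F→F2](Q) (natural join on D): {(20, n, z, n, z), (20, n, z, r, b), (20, n, z, z, c), (20, r, b, n, z), (20, r, b, r, b), (20, r, b, z, c), (20, z, c, n, z), (20, z, c, r, b), (20, z, c, z, c), (33, k, d, k, d), (35, n, d, n, d), (35, n, d, p, k), (35, p, k, n, d), (35, p, k, p, k)}
Apply σ_{F ≠ F2}; surviving tuples: {(20, n, z, r, b), (20, n, z, z, c), (20, r, b, n, z), (20, r, b, z, c), (20, z, c, n, z), (20, z, c, r, b), (35, n, d, p, k), (35, p, k, n, d)}
Keep only column(s) F2, D (3 duplicate(s) eliminated): {(b, 20), (c, 20), (d, 35), (k, 35), (z, 20)}

{(b, 20), (c, 20), (d, 35), (k, 35), (z, 20)}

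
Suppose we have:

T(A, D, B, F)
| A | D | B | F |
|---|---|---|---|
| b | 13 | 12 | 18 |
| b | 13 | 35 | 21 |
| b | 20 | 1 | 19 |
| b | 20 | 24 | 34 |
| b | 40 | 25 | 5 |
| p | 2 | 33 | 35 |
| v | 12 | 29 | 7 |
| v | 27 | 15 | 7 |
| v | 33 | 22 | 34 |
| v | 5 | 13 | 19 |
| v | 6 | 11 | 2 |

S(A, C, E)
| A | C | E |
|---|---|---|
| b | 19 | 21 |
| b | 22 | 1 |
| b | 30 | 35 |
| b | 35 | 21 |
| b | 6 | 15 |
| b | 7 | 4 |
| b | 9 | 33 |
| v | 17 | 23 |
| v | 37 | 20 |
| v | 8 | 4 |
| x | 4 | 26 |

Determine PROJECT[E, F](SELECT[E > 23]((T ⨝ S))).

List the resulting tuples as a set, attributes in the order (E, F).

{(33, 18), (33, 19), (33, 21), (33, 34), (33, 5), (35, 18), (35, 19), (35, 21), (35, 34), (35, 5)}

T ⋈ S (natural join on A): {(b, 13, 12, 18, 19, 21), (b, 13, 12, 18, 22, 1), (b, 13, 12, 18, 30, 35), (b, 13, 12, 18, 35, 21), (b, 13, 12, 18, 6, 15), (b, 13, 12, 18, 7, 4), (b, 13, 12, 18, 9, 33), (b, 13, 35, 21, 19, 21), (b, 13, 35, 21, 22, 1), (b, 13, 35, 21, 30, 35), (b, 13, 35, 21, 35, 21), (b, 13, 35, 21, 6, 15), (b, 13, 35, 21, 7, 4), (b, 13, 35, 21, 9, 33), (b, 20, 1, 19, 19, 21), (b, 20, 1, 19, 22, 1), (b, 20, 1, 19, 30, 35), (b, 20, 1, 19, 35, 21), (b, 20, 1, 19, 6, 15), (b, 20, 1, 19, 7, 4), (b, 20, 1, 19, 9, 33), (b, 20, 24, 34, 19, 21), (b, 20, 24, 34, 22, 1), (b, 20, 24, 34, 30, 35), (b, 20, 24, 34, 35, 21), (b, 20, 24, 34, 6, 15), (b, 20, 24, 34, 7, 4), (b, 20, 24, 34, 9, 33), (b, 40, 25, 5, 19, 21), (b, 40, 25, 5, 22, 1), (b, 40, 25, 5, 30, 35), (b, 40, 25, 5, 35, 21), (b, 40, 25, 5, 6, 15), (b, 40, 25, 5, 7, 4), (b, 40, 25, 5, 9, 33), (v, 12, 29, 7, 17, 23), (v, 12, 29, 7, 37, 20), (v, 12, 29, 7, 8, 4), (v, 27, 15, 7, 17, 23), (v, 27, 15, 7, 37, 20), (v, 27, 15, 7, 8, 4), (v, 33, 22, 34, 17, 23), (v, 33, 22, 34, 37, 20), (v, 33, 22, 34, 8, 4), (v, 5, 13, 19, 17, 23), (v, 5, 13, 19, 37, 20), (v, 5, 13, 19, 8, 4), (v, 6, 11, 2, 17, 23), (v, 6, 11, 2, 37, 20), (v, 6, 11, 2, 8, 4)}
Apply σ_{E > 23}; surviving tuples: {(b, 13, 12, 18, 30, 35), (b, 13, 12, 18, 9, 33), (b, 13, 35, 21, 30, 35), (b, 13, 35, 21, 9, 33), (b, 20, 1, 19, 30, 35), (b, 20, 1, 19, 9, 33), (b, 20, 24, 34, 30, 35), (b, 20, 24, 34, 9, 33), (b, 40, 25, 5, 30, 35), (b, 40, 25, 5, 9, 33)}
π[E, F]: project onto (E, F) → {(33, 18), (33, 19), (33, 21), (33, 34), (33, 5), (35, 18), (35, 19), (35, 21), (35, 34), (35, 5)}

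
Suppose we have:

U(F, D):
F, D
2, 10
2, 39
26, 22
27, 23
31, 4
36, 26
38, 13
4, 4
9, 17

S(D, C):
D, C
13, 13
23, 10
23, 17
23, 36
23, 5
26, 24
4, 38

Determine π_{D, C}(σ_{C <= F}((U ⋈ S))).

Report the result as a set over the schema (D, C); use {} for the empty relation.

{(13, 13), (23, 10), (23, 17), (23, 5), (26, 24)}

Natural join on D: {(27, 23, 10), (27, 23, 17), (27, 23, 36), (27, 23, 5), (31, 4, 38), (36, 26, 24), (38, 13, 13), (4, 4, 38)}
Filtering on C <= F leaves {(27, 23, 10), (27, 23, 17), (27, 23, 5), (36, 26, 24), (38, 13, 13)}.
π[D, C]: project onto (D, C) → {(13, 13), (23, 10), (23, 17), (23, 5), (26, 24)}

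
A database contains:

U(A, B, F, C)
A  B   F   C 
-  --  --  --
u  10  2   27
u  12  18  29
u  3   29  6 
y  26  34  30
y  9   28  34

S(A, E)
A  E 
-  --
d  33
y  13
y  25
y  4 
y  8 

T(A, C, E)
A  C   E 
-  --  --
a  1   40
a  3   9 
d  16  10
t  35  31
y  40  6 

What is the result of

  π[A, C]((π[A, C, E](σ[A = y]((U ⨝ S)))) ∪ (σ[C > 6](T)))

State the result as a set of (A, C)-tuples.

{(d, 16), (t, 35), (y, 30), (y, 34), (y, 40)}

U ⋈ S (natural join on A): {(y, 26, 34, 30, 13), (y, 26, 34, 30, 25), (y, 26, 34, 30, 4), (y, 26, 34, 30, 8), (y, 9, 28, 34, 13), (y, 9, 28, 34, 25), (y, 9, 28, 34, 4), (y, 9, 28, 34, 8)}
σ[A = y]: keep tuples satisfying A = y → {(y, 26, 34, 30, 13), (y, 26, 34, 30, 25), (y, 26, 34, 30, 4), (y, 26, 34, 30, 8), (y, 9, 28, 34, 13), (y, 9, 28, 34, 25), (y, 9, 28, 34, 4), (y, 9, 28, 34, 8)}
Keep only column(s) A, C, E: {(y, 30, 13), (y, 30, 25), (y, 30, 4), (y, 30, 8), (y, 34, 13), (y, 34, 25), (y, 34, 4), (y, 34, 8)}
σ[C > 6]: keep tuples satisfying C > 6 → {(d, 16, 10), (t, 35, 31), (y, 40, 6)}
Set union of the two operands is {(d, 16, 10), (t, 35, 31), (y, 30, 13), (y, 30, 25), (y, 30, 4), (y, 30, 8), (y, 34, 13), (y, 34, 25), (y, 34, 4), (y, 34, 8), (y, 40, 6)}.
Keep only column(s) A, C (6 duplicate(s) eliminated): {(d, 16), (t, 35), (y, 30), (y, 34), (y, 40)}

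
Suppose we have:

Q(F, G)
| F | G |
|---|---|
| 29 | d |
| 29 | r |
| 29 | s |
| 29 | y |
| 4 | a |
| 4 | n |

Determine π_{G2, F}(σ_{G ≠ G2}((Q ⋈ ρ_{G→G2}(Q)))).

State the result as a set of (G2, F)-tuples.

ρ[G→G2]: schema becomes (F, G2); tuples unchanged.
Natural join on F: {(29, d, d), (29, d, r), (29, d, s), (29, d, y), (29, r, d), (29, r, r), (29, r, s), (29, r, y), (29, s, d), (29, s, r), (29, s, s), (29, s, y), (29, y, d), (29, y, r), (29, y, s), (29, y, y), (4, a, a), (4, a, n), (4, n, a), (4, n, n)}
Selection G ≠ G2: {(29, d, r), (29, d, s), (29, d, y), (29, r, d), (29, r, s), (29, r, y), (29, s, d), (29, s, r), (29, s, y), (29, y, d), (29, y, r), (29, y, s), (4, a, n), (4, n, a)}
Keep only column(s) G2, F (8 duplicate(s) eliminated): {(a, 4), (d, 29), (n, 4), (r, 29), (s, 29), (y, 29)}

{(a, 4), (d, 29), (n, 4), (r, 29), (s, 29), (y, 29)}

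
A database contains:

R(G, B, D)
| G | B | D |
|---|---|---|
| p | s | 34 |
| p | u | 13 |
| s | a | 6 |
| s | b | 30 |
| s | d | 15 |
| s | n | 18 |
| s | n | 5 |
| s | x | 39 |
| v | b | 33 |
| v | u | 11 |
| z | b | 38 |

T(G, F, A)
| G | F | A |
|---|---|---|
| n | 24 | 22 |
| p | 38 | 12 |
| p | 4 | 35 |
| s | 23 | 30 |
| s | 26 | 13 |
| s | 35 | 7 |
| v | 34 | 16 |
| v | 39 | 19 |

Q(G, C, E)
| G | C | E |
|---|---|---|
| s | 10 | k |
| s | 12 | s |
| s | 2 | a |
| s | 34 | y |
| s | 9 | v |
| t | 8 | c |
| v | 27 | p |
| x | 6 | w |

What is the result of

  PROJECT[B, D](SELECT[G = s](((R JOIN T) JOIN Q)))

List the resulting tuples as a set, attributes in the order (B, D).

{(a, 6), (b, 30), (d, 15), (n, 18), (n, 5), (x, 39)}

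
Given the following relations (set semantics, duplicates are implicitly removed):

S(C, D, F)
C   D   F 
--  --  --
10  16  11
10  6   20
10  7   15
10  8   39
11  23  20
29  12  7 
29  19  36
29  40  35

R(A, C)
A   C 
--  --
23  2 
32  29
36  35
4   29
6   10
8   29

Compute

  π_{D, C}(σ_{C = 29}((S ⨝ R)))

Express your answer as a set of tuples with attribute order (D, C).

S ⋈ R (natural join on C): {(10, 16, 11, 6), (10, 6, 20, 6), (10, 7, 15, 6), (10, 8, 39, 6), (29, 12, 7, 32), (29, 12, 7, 4), (29, 12, 7, 8), (29, 19, 36, 32), (29, 19, 36, 4), (29, 19, 36, 8), (29, 40, 35, 32), (29, 40, 35, 4), (29, 40, 35, 8)}
Filtering on C = 29 leaves {(29, 12, 7, 32), (29, 12, 7, 4), (29, 12, 7, 8), (29, 19, 36, 32), (29, 19, 36, 4), (29, 19, 36, 8), (29, 40, 35, 32), (29, 40, 35, 4), (29, 40, 35, 8)}.
Keep only column(s) D, C (6 duplicate(s) eliminated): {(12, 29), (19, 29), (40, 29)}

{(12, 29), (19, 29), (40, 29)}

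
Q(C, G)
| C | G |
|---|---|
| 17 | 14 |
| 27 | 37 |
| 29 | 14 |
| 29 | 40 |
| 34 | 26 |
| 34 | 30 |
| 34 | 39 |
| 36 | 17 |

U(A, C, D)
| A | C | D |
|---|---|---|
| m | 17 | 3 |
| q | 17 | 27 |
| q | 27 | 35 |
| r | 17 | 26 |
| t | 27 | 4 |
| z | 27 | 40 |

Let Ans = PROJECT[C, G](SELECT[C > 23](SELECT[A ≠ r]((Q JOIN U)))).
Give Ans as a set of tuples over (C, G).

{(27, 37)}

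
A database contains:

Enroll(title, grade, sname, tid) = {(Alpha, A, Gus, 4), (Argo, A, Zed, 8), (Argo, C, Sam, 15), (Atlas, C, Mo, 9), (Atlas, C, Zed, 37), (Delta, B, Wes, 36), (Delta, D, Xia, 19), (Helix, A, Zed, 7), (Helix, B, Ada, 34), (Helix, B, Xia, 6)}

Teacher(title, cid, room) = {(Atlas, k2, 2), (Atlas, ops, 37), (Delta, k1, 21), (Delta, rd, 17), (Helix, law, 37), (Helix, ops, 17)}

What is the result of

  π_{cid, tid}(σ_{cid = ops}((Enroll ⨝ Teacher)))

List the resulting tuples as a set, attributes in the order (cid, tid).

Joining Enroll and Teacher on title yields {(Atlas, C, Mo, 9, k2, 2), (Atlas, C, Mo, 9, ops, 37), (Atlas, C, Zed, 37, k2, 2), (Atlas, C, Zed, 37, ops, 37), (Delta, B, Wes, 36, k1, 21), (Delta, B, Wes, 36, rd, 17), (Delta, D, Xia, 19, k1, 21), (Delta, D, Xia, 19, rd, 17), (Helix, A, Zed, 7, law, 37), (Helix, A, Zed, 7, ops, 17), (Helix, B, Ada, 34, law, 37), (Helix, B, Ada, 34, ops, 17), (Helix, B, Xia, 6, law, 37), (Helix, B, Xia, 6, ops, 17)}.
Selection cid = ops: {(Atlas, C, Mo, 9, ops, 37), (Atlas, C, Zed, 37, ops, 37), (Helix, A, Zed, 7, ops, 17), (Helix, B, Ada, 34, ops, 17), (Helix, B, Xia, 6, ops, 17)}
π_{cid, tid} gives {(ops, 34), (ops, 37), (ops, 6), (ops, 7), (ops, 9)}.

{(ops, 34), (ops, 37), (ops, 6), (ops, 7), (ops, 9)}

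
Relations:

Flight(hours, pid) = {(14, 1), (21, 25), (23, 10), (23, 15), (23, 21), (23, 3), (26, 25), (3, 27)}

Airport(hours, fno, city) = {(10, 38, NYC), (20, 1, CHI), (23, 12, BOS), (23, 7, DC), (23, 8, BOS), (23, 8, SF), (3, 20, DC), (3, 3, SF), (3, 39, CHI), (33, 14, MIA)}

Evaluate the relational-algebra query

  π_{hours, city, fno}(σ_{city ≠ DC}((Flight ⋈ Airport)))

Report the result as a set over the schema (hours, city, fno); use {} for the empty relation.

{(23, BOS, 12), (23, BOS, 8), (23, SF, 8), (3, CHI, 39), (3, SF, 3)}

Flight ⋈ Airport (natural join on hours): {(23, 10, 12, BOS), (23, 10, 7, DC), (23, 10, 8, BOS), (23, 10, 8, SF), (23, 15, 12, BOS), (23, 15, 7, DC), (23, 15, 8, BOS), (23, 15, 8, SF), (23, 21, 12, BOS), (23, 21, 7, DC), (23, 21, 8, BOS), (23, 21, 8, SF), (23, 3, 12, BOS), (23, 3, 7, DC), (23, 3, 8, BOS), (23, 3, 8, SF), (3, 27, 20, DC), (3, 27, 3, SF), (3, 27, 39, CHI)}
Apply σ_{city ≠ DC}; surviving tuples: {(23, 10, 12, BOS), (23, 10, 8, BOS), (23, 10, 8, SF), (23, 15, 12, BOS), (23, 15, 8, BOS), (23, 15, 8, SF), (23, 21, 12, BOS), (23, 21, 8, BOS), (23, 21, 8, SF), (23, 3, 12, BOS), (23, 3, 8, BOS), (23, 3, 8, SF), (3, 27, 3, SF), (3, 27, 39, CHI)}
π_{hours, city, fno} gives {(23, BOS, 12), (23, BOS, 8), (23, SF, 8), (3, CHI, 39), (3, SF, 3)} (9 duplicate(s) eliminated).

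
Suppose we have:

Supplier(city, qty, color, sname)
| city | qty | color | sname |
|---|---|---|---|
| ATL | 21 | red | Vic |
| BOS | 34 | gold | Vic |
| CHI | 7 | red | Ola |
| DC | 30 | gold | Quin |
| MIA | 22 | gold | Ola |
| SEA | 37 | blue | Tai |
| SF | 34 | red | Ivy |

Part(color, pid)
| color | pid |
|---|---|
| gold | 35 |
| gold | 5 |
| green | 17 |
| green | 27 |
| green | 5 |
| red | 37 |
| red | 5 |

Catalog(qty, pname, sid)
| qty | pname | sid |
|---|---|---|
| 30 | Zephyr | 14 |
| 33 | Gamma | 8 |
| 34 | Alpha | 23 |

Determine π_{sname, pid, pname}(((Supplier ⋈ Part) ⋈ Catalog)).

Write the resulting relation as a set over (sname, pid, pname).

{(Ivy, 37, Alpha), (Ivy, 5, Alpha), (Quin, 35, Zephyr), (Quin, 5, Zephyr), (Vic, 35, Alpha), (Vic, 5, Alpha)}

Natural join on color: {(ATL, 21, red, Vic, 37), (ATL, 21, red, Vic, 5), (BOS, 34, gold, Vic, 35), (BOS, 34, gold, Vic, 5), (CHI, 7, red, Ola, 37), (CHI, 7, red, Ola, 5), (DC, 30, gold, Quin, 35), (DC, 30, gold, Quin, 5), (MIA, 22, gold, Ola, 35), (MIA, 22, gold, Ola, 5), (SF, 34, red, Ivy, 37), (SF, 34, red, Ivy, 5)}
Natural join on qty: {(BOS, 34, gold, Vic, 35, Alpha, 23), (BOS, 34, gold, Vic, 5, Alpha, 23), (DC, 30, gold, Quin, 35, Zephyr, 14), (DC, 30, gold, Quin, 5, Zephyr, 14), (SF, 34, red, Ivy, 37, Alpha, 23), (SF, 34, red, Ivy, 5, Alpha, 23)}
π_{sname, pid, pname} gives {(Ivy, 37, Alpha), (Ivy, 5, Alpha), (Quin, 35, Zephyr), (Quin, 5, Zephyr), (Vic, 35, Alpha), (Vic, 5, Alpha)}.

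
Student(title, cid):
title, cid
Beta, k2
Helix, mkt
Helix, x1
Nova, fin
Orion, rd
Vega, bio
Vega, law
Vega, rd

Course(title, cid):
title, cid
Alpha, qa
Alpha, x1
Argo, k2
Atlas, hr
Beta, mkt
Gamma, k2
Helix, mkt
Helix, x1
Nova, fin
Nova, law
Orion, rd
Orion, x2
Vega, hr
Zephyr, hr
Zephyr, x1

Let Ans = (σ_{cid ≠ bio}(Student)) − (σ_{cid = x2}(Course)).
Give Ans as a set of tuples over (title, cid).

{(Beta, k2), (Helix, mkt), (Helix, x1), (Nova, fin), (Orion, rd), (Vega, law), (Vega, rd)}

Selection cid ≠ bio: {(Beta, k2), (Helix, mkt), (Helix, x1), (Nova, fin), (Orion, rd), (Vega, law), (Vega, rd)}
Selection cid = x2: {(Orion, x2)}
Difference: {(Beta, k2), (Helix, mkt), (Helix, x1), (Nova, fin), (Orion, rd), (Vega, law), (Vega, rd)} with {(Orion, x2)} → {(Beta, k2), (Helix, mkt), (Helix, x1), (Nova, fin), (Orion, rd), (Vega, law), (Vega, rd)}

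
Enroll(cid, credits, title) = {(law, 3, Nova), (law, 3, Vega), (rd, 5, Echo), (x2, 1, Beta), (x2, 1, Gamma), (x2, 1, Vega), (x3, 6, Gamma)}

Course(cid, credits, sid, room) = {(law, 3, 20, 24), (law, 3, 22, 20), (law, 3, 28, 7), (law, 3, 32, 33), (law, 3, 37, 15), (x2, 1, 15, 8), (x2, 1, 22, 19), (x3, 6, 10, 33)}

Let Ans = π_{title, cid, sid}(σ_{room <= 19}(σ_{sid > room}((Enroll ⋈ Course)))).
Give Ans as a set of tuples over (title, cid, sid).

{(Beta, x2, 15), (Beta, x2, 22), (Gamma, x2, 15), (Gamma, x2, 22), (Nova, law, 28), (Nova, law, 37), (Vega, law, 28), (Vega, law, 37), (Vega, x2, 15), (Vega, x2, 22)}

Joining Enroll and Course on cid, credits yields {(law, 3, Nova, 20, 24), (law, 3, Nova, 22, 20), (law, 3, Nova, 28, 7), (law, 3, Nova, 32, 33), (law, 3, Nova, 37, 15), (law, 3, Vega, 20, 24), (law, 3, Vega, 22, 20), (law, 3, Vega, 28, 7), (law, 3, Vega, 32, 33), (law, 3, Vega, 37, 15), (x2, 1, Beta, 15, 8), (x2, 1, Beta, 22, 19), (x2, 1, Gamma, 15, 8), (x2, 1, Gamma, 22, 19), (x2, 1, Vega, 15, 8), (x2, 1, Vega, 22, 19), (x3, 6, Gamma, 10, 33)}.
Apply σ_{sid > room}; surviving tuples: {(law, 3, Nova, 22, 20), (law, 3, Nova, 28, 7), (law, 3, Nova, 37, 15), (law, 3, Vega, 22, 20), (law, 3, Vega, 28, 7), (law, 3, Vega, 37, 15), (x2, 1, Beta, 15, 8), (x2, 1, Beta, 22, 19), (x2, 1, Gamma, 15, 8), (x2, 1, Gamma, 22, 19), (x2, 1, Vega, 15, 8), (x2, 1, Vega, 22, 19)}
Apply σ_{room <= 19}; surviving tuples: {(law, 3, Nova, 28, 7), (law, 3, Nova, 37, 15), (law, 3, Vega, 28, 7), (law, 3, Vega, 37, 15), (x2, 1, Beta, 15, 8), (x2, 1, Beta, 22, 19), (x2, 1, Gamma, 15, 8), (x2, 1, Gamma, 22, 19), (x2, 1, Vega, 15, 8), (x2, 1, Vega, 22, 19)}
Projecting to title, cid, sid: {(Beta, x2, 15), (Beta, x2, 22), (Gamma, x2, 15), (Gamma, x2, 22), (Nova, law, 28), (Nova, law, 37), (Vega, law, 28), (Vega, law, 37), (Vega, x2, 15), (Vega, x2, 22)}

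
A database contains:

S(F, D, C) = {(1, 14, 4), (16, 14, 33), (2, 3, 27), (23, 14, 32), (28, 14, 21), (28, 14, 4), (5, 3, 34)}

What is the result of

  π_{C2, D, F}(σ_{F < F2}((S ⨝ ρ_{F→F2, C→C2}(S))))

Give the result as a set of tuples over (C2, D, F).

ρ[F→F2, C→C2]: schema becomes (F2, D, C2); tuples unchanged.
S ⋈ ρ_{F→F2, C→C2}(S) (natural join on D): {(1, 14, 4, 1, 4), (1, 14, 4, 16, 33), (1, 14, 4, 23, 32), (1, 14, 4, 28, 21), (1, 14, 4, 28, 4), (16, 14, 33, 1, 4), (16, 14, 33, 16, 33), (16, 14, 33, 23, 32), (16, 14, 33, 28, 21), (16, 14, 33, 28, 4), (2, 3, 27, 2, 27), (2, 3, 27, 5, 34), (23, 14, 32, 1, 4), (23, 14, 32, 16, 33), (23, 14, 32, 23, 32), (23, 14, 32, 28, 21), (23, 14, 32, 28, 4), (28, 14, 21, 1, 4), (28, 14, 21, 16, 33), (28, 14, 21, 23, 32), (28, 14, 21, 28, 21), (28, 14, 21, 28, 4), (28, 14, 4, 1, 4), (28, 14, 4, 16, 33), (28, 14, 4, 23, 32), (28, 14, 4, 28, 21), (28, 14, 4, 28, 4), (5, 3, 34, 2, 27), (5, 3, 34, 5, 34)}
σ[F < F2]: keep tuples satisfying F < F2 → {(1, 14, 4, 16, 33), (1, 14, 4, 23, 32), (1, 14, 4, 28, 21), (1, 14, 4, 28, 4), (16, 14, 33, 23, 32), (16, 14, 33, 28, 21), (16, 14, 33, 28, 4), (2, 3, 27, 5, 34), (23, 14, 32, 28, 21), (23, 14, 32, 28, 4)}
Projecting to C2, D, F: {(21, 14, 1), (21, 14, 16), (21, 14, 23), (32, 14, 1), (32, 14, 16), (33, 14, 1), (34, 3, 2), (4, 14, 1), (4, 14, 16), (4, 14, 23)}

{(21, 14, 1), (21, 14, 16), (21, 14, 23), (32, 14, 1), (32, 14, 16), (33, 14, 1), (34, 3, 2), (4, 14, 1), (4, 14, 16), (4, 14, 23)}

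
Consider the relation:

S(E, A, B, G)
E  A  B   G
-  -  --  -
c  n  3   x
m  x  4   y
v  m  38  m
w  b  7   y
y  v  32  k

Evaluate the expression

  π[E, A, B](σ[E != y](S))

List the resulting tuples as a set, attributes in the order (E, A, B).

Filtering on E != y leaves {(c, n, 3, x), (m, x, 4, y), (v, m, 38, m), (w, b, 7, y)}.
Keep only column(s) E, A, B: {(c, n, 3), (m, x, 4), (v, m, 38), (w, b, 7)}

{(c, n, 3), (m, x, 4), (v, m, 38), (w, b, 7)}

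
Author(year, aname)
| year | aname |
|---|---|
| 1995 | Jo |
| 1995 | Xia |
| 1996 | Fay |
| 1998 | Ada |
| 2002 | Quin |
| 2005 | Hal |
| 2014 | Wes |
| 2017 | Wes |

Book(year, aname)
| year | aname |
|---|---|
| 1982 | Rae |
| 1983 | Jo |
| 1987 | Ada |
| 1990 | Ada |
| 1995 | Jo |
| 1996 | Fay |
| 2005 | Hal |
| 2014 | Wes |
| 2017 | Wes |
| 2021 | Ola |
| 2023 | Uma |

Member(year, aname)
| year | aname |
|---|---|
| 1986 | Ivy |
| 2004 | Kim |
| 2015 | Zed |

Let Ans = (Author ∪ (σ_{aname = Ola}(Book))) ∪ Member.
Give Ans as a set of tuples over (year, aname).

σ[aname = Ola]: keep tuples satisfying aname = Ola → {(2021, Ola)}
Union: {(1995, Jo), (1995, Xia), (1996, Fay), (1998, Ada), (2002, Quin), (2005, Hal), (2014, Wes), (2017, Wes)} with {(2021, Ola)} → {(1995, Jo), (1995, Xia), (1996, Fay), (1998, Ada), (2002, Quin), (2005, Hal), (2014, Wes), (2017, Wes), (2021, Ola)}
Union: {(1995, Jo), (1995, Xia), (1996, Fay), (1998, Ada), (2002, Quin), (2005, Hal), (2014, Wes), (2017, Wes), (2021, Ola)} with {(1986, Ivy), (2004, Kim), (2015, Zed)} → {(1986, Ivy), (1995, Jo), (1995, Xia), (1996, Fay), (1998, Ada), (2002, Quin), (2004, Kim), (2005, Hal), (2014, Wes), (2015, Zed), (2017, Wes), (2021, Ola)}

{(1986, Ivy), (1995, Jo), (1995, Xia), (1996, Fay), (1998, Ada), (2002, Quin), (2004, Kim), (2005, Hal), (2014, Wes), (2015, Zed), (2017, Wes), (2021, Ola)}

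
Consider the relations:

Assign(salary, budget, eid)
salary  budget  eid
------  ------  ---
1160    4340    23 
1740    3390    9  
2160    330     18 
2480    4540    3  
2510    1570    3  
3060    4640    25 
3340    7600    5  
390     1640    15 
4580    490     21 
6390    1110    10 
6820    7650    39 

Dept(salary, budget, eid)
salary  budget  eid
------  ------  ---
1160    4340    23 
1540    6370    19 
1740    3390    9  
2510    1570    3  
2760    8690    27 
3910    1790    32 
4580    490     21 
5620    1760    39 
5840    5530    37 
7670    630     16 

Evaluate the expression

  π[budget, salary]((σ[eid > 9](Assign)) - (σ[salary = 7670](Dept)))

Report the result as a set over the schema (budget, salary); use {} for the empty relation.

{(1110, 6390), (1640, 390), (330, 2160), (4340, 1160), (4640, 3060), (490, 4580), (7650, 6820)}

σ[eid > 9]: keep tuples satisfying eid > 9 → {(1160, 4340, 23), (2160, 330, 18), (3060, 4640, 25), (390, 1640, 15), (4580, 490, 21), (6390, 1110, 10), (6820, 7650, 39)}
σ[salary = 7670]: keep tuples satisfying salary = 7670 → {(7670, 630, 16)}
Set difference of the two operands is {(1160, 4340, 23), (2160, 330, 18), (3060, 4640, 25), (390, 1640, 15), (4580, 490, 21), (6390, 1110, 10), (6820, 7650, 39)}.
Projecting to budget, salary: {(1110, 6390), (1640, 390), (330, 2160), (4340, 1160), (4640, 3060), (490, 4580), (7650, 6820)}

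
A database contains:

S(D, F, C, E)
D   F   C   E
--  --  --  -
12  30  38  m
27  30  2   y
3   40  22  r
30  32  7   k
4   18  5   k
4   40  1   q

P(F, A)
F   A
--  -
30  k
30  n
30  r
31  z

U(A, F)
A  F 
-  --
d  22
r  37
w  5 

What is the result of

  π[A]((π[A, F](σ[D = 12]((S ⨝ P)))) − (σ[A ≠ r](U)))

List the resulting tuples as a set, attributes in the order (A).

{k, n, r}

S ⋈ P (natural join on F): {(12, 30, 38, m, k), (12, 30, 38, m, n), (12, 30, 38, m, r), (27, 30, 2, y, k), (27, 30, 2, y, n), (27, 30, 2, y, r)}
σ[D = 12]: keep tuples satisfying D = 12 → {(12, 30, 38, m, k), (12, 30, 38, m, n), (12, 30, 38, m, r)}
π[A, F]: project onto (A, F) → {(k, 30), (n, 30), (r, 30)}
σ[A ≠ r]: keep tuples satisfying A ≠ r → {(d, 22), (w, 5)}
Difference: {(k, 30), (n, 30), (r, 30)} with {(d, 22), (w, 5)} → {(k, 30), (n, 30), (r, 30)}
π[A]: project onto (A) → {k, n, r}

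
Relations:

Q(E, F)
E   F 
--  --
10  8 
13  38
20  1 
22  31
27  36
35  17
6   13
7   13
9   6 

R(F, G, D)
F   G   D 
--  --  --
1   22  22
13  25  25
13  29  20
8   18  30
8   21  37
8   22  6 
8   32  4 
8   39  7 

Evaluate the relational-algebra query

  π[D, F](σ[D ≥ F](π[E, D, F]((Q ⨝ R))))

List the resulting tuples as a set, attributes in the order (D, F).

Q ⋈ R (natural join on F): {(10, 8, 18, 30), (10, 8, 21, 37), (10, 8, 22, 6), (10, 8, 32, 4), (10, 8, 39, 7), (20, 1, 22, 22), (6, 13, 25, 25), (6, 13, 29, 20), (7, 13, 25, 25), (7, 13, 29, 20)}
π_{E, D, F} gives {(10, 30, 8), (10, 37, 8), (10, 4, 8), (10, 6, 8), (10, 7, 8), (20, 22, 1), (6, 20, 13), (6, 25, 13), (7, 20, 13), (7, 25, 13)}.
Selection D ≥ F: {(10, 30, 8), (10, 37, 8), (20, 22, 1), (6, 20, 13), (6, 25, 13), (7, 20, 13), (7, 25, 13)}
π_{D, F} gives {(20, 13), (22, 1), (25, 13), (30, 8), (37, 8)} (2 duplicate(s) eliminated).

{(20, 13), (22, 1), (25, 13), (30, 8), (37, 8)}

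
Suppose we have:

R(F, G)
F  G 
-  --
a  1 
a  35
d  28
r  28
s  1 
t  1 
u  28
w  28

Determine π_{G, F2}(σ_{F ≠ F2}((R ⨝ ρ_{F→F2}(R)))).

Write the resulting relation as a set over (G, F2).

{(1, a), (1, s), (1, t), (28, d), (28, r), (28, u), (28, w)}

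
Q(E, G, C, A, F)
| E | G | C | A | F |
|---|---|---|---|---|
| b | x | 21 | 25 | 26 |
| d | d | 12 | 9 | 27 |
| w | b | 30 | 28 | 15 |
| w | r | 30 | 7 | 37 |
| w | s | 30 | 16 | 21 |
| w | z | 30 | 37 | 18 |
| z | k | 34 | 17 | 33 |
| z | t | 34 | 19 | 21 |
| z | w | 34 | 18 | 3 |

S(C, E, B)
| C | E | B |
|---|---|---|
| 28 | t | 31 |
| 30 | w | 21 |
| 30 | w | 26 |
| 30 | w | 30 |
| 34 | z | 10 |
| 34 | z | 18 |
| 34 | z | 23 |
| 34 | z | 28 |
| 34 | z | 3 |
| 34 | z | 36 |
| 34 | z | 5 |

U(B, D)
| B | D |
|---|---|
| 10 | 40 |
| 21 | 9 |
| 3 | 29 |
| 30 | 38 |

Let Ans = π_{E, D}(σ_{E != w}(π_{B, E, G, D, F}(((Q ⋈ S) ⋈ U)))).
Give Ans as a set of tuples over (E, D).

{(z, 29), (z, 40)}

Joining Q and S on E, C yields {(w, b, 30, 28, 15, 21), (w, b, 30, 28, 15, 26), (w, b, 30, 28, 15, 30), (w, r, 30, 7, 37, 21), (w, r, 30, 7, 37, 26), (w, r, 30, 7, 37, 30), (w, s, 30, 16, 21, 21), (w, s, 30, 16, 21, 26), (w, s, 30, 16, 21, 30), (w, z, 30, 37, 18, 21), (w, z, 30, 37, 18, 26), (w, z, 30, 37, 18, 30), (z, k, 34, 17, 33, 10), (z, k, 34, 17, 33, 18), (z, k, 34, 17, 33, 23), (z, k, 34, 17, 33, 28), (z, k, 34, 17, 33, 3), (z, k, 34, 17, 33, 36), (z, k, 34, 17, 33, 5), (z, t, 34, 19, 21, 10), (z, t, 34, 19, 21, 18), (z, t, 34, 19, 21, 23), (z, t, 34, 19, 21, 28), (z, t, 34, 19, 21, 3), (z, t, 34, 19, 21, 36), (z, t, 34, 19, 21, 5), (z, w, 34, 18, 3, 10), (z, w, 34, 18, 3, 18), (z, w, 34, 18, 3, 23), (z, w, 34, 18, 3, 28), (z, w, 34, 18, 3, 3), (z, w, 34, 18, 3, 36), (z, w, 34, 18, 3, 5)}.
Joining (Q ⋈ S) and U on B yields {(w, b, 30, 28, 15, 21, 9), (w, b, 30, 28, 15, 30, 38), (w, r, 30, 7, 37, 21, 9), (w, r, 30, 7, 37, 30, 38), (w, s, 30, 16, 21, 21, 9), (w, s, 30, 16, 21, 30, 38), (w, z, 30, 37, 18, 21, 9), (w, z, 30, 37, 18, 30, 38), (z, k, 34, 17, 33, 10, 40), (z, k, 34, 17, 33, 3, 29), (z, t, 34, 19, 21, 10, 40), (z, t, 34, 19, 21, 3, 29), (z, w, 34, 18, 3, 10, 40), (z, w, 34, 18, 3, 3, 29)}.
Projecting to B, E, G, D, F: {(10, z, k, 40, 33), (10, z, t, 40, 21), (10, z, w, 40, 3), (21, w, b, 9, 15), (21, w, r, 9, 37), (21, w, s, 9, 21), (21, w, z, 9, 18), (3, z, k, 29, 33), (3, z, t, 29, 21), (3, z, w, 29, 3), (30, w, b, 38, 15), (30, w, r, 38, 37), (30, w, s, 38, 21), (30, w, z, 38, 18)}
Apply σ_{E != w}; surviving tuples: {(10, z, k, 40, 33), (10, z, t, 40, 21), (10, z, w, 40, 3), (3, z, k, 29, 33), (3, z, t, 29, 21), (3, z, w, 29, 3)}
Projecting to E, D (4 duplicate(s) eliminated): {(z, 29), (z, 40)}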